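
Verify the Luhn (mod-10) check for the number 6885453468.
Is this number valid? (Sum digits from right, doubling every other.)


Luhn sum = 57
57 mod 10 = 7

Invalid (Luhn sum mod 10 = 7)


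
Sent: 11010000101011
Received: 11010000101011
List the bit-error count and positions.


XOR: 00000000000000

0 errors (received matches sent)


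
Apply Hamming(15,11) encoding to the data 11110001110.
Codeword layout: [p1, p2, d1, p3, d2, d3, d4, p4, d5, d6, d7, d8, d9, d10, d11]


Parity bits: p1=0, p2=0, p3=0, p4=1

001011110001110


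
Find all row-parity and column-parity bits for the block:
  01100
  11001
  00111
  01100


Row parities: 0110
Column parities: 11110

Row P: 0110, Col P: 11110, Corner: 0


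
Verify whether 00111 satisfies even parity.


Number of 1s: 3

No, parity error (3 ones)


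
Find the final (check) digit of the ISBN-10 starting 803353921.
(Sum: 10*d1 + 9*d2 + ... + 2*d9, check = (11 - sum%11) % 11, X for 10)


Weighted sum: 214
214 mod 11 = 5

Check digit: 6


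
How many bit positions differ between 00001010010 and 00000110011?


XOR: 00001100001
Count of 1s: 3

3


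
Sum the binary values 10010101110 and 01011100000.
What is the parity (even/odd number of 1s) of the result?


10010101110 = 1198
01011100000 = 736
Sum = 1934 = 11110001110
1s count = 7

odd parity (7 ones in 11110001110)


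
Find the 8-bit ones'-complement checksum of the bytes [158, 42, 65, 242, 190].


Sum = 697 mod 256 = 185
Complement = 70

70


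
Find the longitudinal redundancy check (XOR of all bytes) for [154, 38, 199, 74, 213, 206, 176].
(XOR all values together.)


XOR chain: 154 ^ 38 ^ 199 ^ 74 ^ 213 ^ 206 ^ 176 = 154

154


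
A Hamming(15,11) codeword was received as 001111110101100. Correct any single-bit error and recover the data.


Syndrome = 0: no error detected

Data: 11110101100 (no errors)


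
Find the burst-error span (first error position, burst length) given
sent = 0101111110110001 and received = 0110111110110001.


XOR: 0011000000000000

Burst at position 2, length 2


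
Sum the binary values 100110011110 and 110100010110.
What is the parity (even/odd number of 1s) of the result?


100110011110 = 2462
110100010110 = 3350
Sum = 5812 = 1011010110100
1s count = 7

odd parity (7 ones in 1011010110100)


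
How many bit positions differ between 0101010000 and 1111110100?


XOR: 1010100100
Count of 1s: 4

4


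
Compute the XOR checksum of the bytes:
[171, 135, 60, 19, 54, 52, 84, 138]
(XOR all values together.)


XOR chain: 171 ^ 135 ^ 60 ^ 19 ^ 54 ^ 52 ^ 84 ^ 138 = 223

223


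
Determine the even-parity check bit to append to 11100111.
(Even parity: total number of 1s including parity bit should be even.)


Number of 1s in data: 6
Parity bit: 0

0


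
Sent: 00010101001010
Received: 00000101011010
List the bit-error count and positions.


XOR: 00010000010000

2 error(s) at position(s): 3, 9


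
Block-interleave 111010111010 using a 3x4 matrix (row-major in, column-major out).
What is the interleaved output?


Matrix:
  1110
  1011
  1010
Read columns: 111100111010

111100111010


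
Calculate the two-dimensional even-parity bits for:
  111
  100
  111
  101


Row parities: 1110
Column parities: 001

Row P: 1110, Col P: 001, Corner: 1


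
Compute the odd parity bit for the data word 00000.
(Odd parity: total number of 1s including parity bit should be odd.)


Number of 1s in data: 0
Parity bit: 1

1


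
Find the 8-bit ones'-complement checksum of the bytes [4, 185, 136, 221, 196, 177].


Sum = 919 mod 256 = 151
Complement = 104

104


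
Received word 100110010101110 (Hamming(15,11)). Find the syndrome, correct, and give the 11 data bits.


Syndrome = 13: error at position 13

Data: 01000101010 (corrected bit 13)


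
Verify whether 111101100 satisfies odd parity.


Number of 1s: 6

No, parity error (6 ones)


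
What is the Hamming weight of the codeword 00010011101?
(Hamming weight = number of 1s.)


Counting 1s in 00010011101

5


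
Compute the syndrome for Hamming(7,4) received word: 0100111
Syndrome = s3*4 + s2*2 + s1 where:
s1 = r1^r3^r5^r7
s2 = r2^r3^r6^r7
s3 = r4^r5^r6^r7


s1=0, s2=1, s3=1

Syndrome = 6 (error at position 6)


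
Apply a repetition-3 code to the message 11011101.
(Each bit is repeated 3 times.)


Each bit -> 3 copies

111111000111111111000111


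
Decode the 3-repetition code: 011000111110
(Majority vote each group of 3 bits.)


Groups: 011, 000, 111, 110
Majority votes: 1011

1011


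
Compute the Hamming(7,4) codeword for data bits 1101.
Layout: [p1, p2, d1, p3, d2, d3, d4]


Parity bits: p1=1, p2=0, p3=0

1010101


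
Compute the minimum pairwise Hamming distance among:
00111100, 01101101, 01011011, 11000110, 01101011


Comparing all pairs, minimum distance: 2
Can detect 1 errors, correct 0 errors

2


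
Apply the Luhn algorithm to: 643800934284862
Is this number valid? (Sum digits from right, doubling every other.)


Luhn sum = 76
76 mod 10 = 6

Invalid (Luhn sum mod 10 = 6)


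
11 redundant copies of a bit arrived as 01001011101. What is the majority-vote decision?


Ones: 6 out of 11
Threshold: 6

1 (6/11 voted 1)


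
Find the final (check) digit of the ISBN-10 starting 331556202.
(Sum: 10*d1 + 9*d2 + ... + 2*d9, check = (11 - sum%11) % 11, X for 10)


Weighted sum: 172
172 mod 11 = 7

Check digit: 4


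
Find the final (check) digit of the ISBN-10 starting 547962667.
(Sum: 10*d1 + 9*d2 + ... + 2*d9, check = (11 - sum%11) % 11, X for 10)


Weighted sum: 307
307 mod 11 = 10

Check digit: 1


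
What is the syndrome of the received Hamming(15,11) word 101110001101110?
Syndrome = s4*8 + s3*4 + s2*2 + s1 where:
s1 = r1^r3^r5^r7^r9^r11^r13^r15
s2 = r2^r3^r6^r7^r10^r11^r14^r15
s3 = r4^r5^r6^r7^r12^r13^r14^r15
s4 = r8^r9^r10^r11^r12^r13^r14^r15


s1=1, s2=1, s3=1, s4=1

Syndrome = 15 (error at position 15)


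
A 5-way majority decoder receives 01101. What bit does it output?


Ones: 3 out of 5
Threshold: 3

1 (3/5 voted 1)


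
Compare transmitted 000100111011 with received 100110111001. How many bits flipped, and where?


XOR: 100010000010

3 error(s) at position(s): 0, 4, 10


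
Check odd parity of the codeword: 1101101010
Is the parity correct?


Number of 1s: 6

No, parity error (6 ones)


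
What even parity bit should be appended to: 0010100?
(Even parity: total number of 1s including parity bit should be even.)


Number of 1s in data: 2
Parity bit: 0

0


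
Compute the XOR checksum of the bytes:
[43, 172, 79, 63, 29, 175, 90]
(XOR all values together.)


XOR chain: 43 ^ 172 ^ 79 ^ 63 ^ 29 ^ 175 ^ 90 = 31

31


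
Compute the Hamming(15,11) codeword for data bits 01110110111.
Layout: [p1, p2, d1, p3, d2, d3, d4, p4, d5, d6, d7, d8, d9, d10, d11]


Parity bits: p1=1, p2=0, p3=0, p4=1

100011110110111


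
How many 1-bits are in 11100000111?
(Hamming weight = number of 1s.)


Counting 1s in 11100000111

6


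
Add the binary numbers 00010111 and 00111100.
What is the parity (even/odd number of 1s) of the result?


00010111 = 23
00111100 = 60
Sum = 83 = 1010011
1s count = 4

even parity (4 ones in 1010011)


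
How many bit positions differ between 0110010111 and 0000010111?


XOR: 0110000000
Count of 1s: 2

2


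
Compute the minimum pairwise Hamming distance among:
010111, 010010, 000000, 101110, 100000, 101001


Comparing all pairs, minimum distance: 1
Can detect 0 errors, correct 0 errors

1


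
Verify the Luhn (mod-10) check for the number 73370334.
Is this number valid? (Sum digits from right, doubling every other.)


Luhn sum = 34
34 mod 10 = 4

Invalid (Luhn sum mod 10 = 4)


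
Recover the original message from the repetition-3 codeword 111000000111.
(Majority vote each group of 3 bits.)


Groups: 111, 000, 000, 111
Majority votes: 1001

1001


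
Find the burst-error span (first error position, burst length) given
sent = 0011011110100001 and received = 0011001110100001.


XOR: 0000010000000000

Burst at position 5, length 1


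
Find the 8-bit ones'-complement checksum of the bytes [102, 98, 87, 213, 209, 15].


Sum = 724 mod 256 = 212
Complement = 43

43


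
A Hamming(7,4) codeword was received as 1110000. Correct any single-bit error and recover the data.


Syndrome = 0: no error detected

Data: 1000 (no errors)


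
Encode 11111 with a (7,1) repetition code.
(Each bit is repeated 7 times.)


Each bit -> 7 copies

11111111111111111111111111111111111


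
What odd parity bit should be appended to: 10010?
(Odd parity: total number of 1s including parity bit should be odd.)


Number of 1s in data: 2
Parity bit: 1

1


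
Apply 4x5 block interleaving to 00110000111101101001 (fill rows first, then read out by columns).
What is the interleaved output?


Matrix:
  00110
  00011
  11011
  01001
Read columns: 00100011100011100111

00100011100011100111


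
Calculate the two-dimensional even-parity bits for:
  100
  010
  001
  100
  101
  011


Row parities: 111100
Column parities: 101

Row P: 111100, Col P: 101, Corner: 0


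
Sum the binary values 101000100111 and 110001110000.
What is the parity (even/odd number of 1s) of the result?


101000100111 = 2599
110001110000 = 3184
Sum = 5783 = 1011010010111
1s count = 8

even parity (8 ones in 1011010010111)


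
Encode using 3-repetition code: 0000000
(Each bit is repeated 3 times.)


Each bit -> 3 copies

000000000000000000000


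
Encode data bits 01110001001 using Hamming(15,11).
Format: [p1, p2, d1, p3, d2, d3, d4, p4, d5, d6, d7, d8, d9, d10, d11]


Parity bits: p1=1, p2=1, p3=1, p4=0

110111100001001


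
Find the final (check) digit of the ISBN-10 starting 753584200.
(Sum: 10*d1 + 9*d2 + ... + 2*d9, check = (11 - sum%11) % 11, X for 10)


Weighted sum: 250
250 mod 11 = 8

Check digit: 3


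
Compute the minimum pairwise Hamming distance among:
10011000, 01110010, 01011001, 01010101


Comparing all pairs, minimum distance: 2
Can detect 1 errors, correct 0 errors

2


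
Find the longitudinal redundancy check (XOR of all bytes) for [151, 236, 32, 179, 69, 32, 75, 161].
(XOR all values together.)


XOR chain: 151 ^ 236 ^ 32 ^ 179 ^ 69 ^ 32 ^ 75 ^ 161 = 103

103


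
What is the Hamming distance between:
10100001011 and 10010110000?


XOR: 00110111011
Count of 1s: 7

7


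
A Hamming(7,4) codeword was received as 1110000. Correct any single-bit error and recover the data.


Syndrome = 0: no error detected

Data: 1000 (no errors)


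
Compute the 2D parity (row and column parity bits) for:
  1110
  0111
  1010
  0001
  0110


Row parities: 11010
Column parities: 0100

Row P: 11010, Col P: 0100, Corner: 1


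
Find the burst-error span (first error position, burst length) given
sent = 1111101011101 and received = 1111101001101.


XOR: 0000000010000

Burst at position 8, length 1


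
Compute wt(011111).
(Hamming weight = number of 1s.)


Counting 1s in 011111

5


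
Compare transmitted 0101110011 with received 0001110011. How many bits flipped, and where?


XOR: 0100000000

1 error(s) at position(s): 1


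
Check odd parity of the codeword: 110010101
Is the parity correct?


Number of 1s: 5

Yes, parity is correct (5 ones)


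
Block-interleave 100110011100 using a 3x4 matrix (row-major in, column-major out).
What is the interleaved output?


Matrix:
  1001
  1001
  1100
Read columns: 111001000110

111001000110


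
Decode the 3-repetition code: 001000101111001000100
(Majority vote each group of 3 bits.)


Groups: 001, 000, 101, 111, 001, 000, 100
Majority votes: 0011000

0011000


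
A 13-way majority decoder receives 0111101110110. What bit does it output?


Ones: 9 out of 13
Threshold: 7

1 (9/13 voted 1)


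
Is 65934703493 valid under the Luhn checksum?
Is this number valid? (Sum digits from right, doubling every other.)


Luhn sum = 53
53 mod 10 = 3

Invalid (Luhn sum mod 10 = 3)


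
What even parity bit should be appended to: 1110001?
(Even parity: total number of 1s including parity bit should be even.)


Number of 1s in data: 4
Parity bit: 0

0


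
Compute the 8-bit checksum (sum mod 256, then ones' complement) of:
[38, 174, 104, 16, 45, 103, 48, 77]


Sum = 605 mod 256 = 93
Complement = 162

162


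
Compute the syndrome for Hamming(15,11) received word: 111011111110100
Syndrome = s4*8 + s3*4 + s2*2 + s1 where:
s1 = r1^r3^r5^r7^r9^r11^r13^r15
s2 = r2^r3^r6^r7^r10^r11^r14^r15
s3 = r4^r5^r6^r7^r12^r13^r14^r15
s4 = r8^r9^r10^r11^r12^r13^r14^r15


s1=1, s2=0, s3=0, s4=1

Syndrome = 9 (error at position 9)


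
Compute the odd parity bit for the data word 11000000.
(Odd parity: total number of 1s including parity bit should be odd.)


Number of 1s in data: 2
Parity bit: 1

1


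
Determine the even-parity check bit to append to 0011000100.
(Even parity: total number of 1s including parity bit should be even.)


Number of 1s in data: 3
Parity bit: 1

1


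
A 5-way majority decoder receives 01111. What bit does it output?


Ones: 4 out of 5
Threshold: 3

1 (4/5 voted 1)


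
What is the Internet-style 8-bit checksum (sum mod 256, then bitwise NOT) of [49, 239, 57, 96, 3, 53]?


Sum = 497 mod 256 = 241
Complement = 14

14


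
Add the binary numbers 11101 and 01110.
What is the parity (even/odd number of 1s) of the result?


11101 = 29
01110 = 14
Sum = 43 = 101011
1s count = 4

even parity (4 ones in 101011)


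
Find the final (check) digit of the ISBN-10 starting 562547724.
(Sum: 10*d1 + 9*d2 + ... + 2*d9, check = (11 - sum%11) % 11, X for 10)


Weighted sum: 256
256 mod 11 = 3

Check digit: 8


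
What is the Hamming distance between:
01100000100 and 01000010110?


XOR: 00100010010
Count of 1s: 3

3


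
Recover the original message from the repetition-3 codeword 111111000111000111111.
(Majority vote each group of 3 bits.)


Groups: 111, 111, 000, 111, 000, 111, 111
Majority votes: 1101011

1101011


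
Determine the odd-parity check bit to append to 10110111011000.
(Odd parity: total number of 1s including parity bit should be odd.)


Number of 1s in data: 8
Parity bit: 1

1


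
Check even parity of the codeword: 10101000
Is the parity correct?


Number of 1s: 3

No, parity error (3 ones)


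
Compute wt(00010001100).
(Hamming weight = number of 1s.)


Counting 1s in 00010001100

3


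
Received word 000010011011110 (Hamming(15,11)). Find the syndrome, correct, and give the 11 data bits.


Syndrome = 0: no error detected

Data: 01001011110 (no errors)


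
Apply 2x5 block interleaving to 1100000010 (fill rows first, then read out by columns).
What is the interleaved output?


Matrix:
  11000
  00010
Read columns: 1010000100

1010000100


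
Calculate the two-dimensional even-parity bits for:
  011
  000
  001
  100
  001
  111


Row parities: 001111
Column parities: 000

Row P: 001111, Col P: 000, Corner: 0


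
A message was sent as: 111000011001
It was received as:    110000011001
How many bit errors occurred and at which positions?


XOR: 001000000000

1 error(s) at position(s): 2


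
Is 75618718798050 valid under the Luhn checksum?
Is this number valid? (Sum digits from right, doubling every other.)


Luhn sum = 60
60 mod 10 = 0

Valid (Luhn sum mod 10 = 0)


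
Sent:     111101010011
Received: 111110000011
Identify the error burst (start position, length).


XOR: 000011010000

Burst at position 4, length 4


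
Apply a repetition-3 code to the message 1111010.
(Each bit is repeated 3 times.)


Each bit -> 3 copies

111111111111000111000


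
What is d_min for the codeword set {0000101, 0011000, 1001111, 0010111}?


Comparing all pairs, minimum distance: 2
Can detect 1 errors, correct 0 errors

2


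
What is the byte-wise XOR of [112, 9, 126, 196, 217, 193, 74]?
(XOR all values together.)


XOR chain: 112 ^ 9 ^ 126 ^ 196 ^ 217 ^ 193 ^ 74 = 145

145


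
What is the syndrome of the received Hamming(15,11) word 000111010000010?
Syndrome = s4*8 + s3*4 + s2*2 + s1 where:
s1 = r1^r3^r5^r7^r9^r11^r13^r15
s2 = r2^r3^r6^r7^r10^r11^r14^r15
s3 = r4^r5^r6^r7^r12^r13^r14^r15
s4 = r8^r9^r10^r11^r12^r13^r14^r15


s1=1, s2=0, s3=0, s4=0

Syndrome = 1 (error at position 1)


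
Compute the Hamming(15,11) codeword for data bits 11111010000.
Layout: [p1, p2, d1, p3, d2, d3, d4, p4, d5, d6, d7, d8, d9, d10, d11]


Parity bits: p1=1, p2=0, p3=1, p4=0

101111101010000


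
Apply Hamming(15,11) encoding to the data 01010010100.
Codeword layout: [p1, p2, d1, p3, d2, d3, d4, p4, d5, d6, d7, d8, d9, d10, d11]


Parity bits: p1=0, p2=0, p3=1, p4=0

000110100010100


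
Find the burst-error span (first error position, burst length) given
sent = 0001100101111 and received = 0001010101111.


XOR: 0000110000000

Burst at position 4, length 2


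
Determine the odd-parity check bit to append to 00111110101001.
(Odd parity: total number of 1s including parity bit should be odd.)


Number of 1s in data: 8
Parity bit: 1

1


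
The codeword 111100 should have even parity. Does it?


Number of 1s: 4

Yes, parity is correct (4 ones)


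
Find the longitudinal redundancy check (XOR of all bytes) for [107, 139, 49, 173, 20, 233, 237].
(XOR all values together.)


XOR chain: 107 ^ 139 ^ 49 ^ 173 ^ 20 ^ 233 ^ 237 = 108

108


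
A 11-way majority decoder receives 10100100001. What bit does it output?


Ones: 4 out of 11
Threshold: 6

0 (4/11 voted 1)


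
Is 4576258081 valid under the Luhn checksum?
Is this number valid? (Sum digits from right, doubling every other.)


Luhn sum = 48
48 mod 10 = 8

Invalid (Luhn sum mod 10 = 8)


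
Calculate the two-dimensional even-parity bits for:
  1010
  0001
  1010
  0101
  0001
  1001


Row parities: 010010
Column parities: 1100

Row P: 010010, Col P: 1100, Corner: 0


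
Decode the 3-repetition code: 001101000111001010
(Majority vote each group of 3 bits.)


Groups: 001, 101, 000, 111, 001, 010
Majority votes: 010100

010100


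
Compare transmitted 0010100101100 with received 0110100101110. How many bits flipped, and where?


XOR: 0100000000010

2 error(s) at position(s): 1, 11


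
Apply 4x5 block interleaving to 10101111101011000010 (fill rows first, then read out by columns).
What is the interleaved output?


Matrix:
  10101
  11110
  10110
  00010
Read columns: 11100100111001111000

11100100111001111000


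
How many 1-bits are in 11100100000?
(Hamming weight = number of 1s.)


Counting 1s in 11100100000

4


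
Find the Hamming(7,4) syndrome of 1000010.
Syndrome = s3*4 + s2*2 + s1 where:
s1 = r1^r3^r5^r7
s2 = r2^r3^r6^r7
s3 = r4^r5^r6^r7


s1=1, s2=1, s3=1

Syndrome = 7 (error at position 7)


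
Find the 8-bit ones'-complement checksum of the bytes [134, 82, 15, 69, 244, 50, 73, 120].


Sum = 787 mod 256 = 19
Complement = 236

236


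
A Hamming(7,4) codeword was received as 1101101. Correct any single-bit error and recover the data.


Syndrome = 5: error at position 5

Data: 0001 (corrected bit 5)


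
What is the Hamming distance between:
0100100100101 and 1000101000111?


XOR: 1100001100010
Count of 1s: 5

5


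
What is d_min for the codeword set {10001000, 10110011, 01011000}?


Comparing all pairs, minimum distance: 3
Can detect 2 errors, correct 1 errors

3


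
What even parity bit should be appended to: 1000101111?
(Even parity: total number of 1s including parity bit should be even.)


Number of 1s in data: 6
Parity bit: 0

0


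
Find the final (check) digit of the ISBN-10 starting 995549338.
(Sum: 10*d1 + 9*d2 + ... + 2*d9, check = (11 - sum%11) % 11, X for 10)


Weighted sum: 352
352 mod 11 = 0

Check digit: 0


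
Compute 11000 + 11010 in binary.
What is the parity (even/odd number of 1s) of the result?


11000 = 24
11010 = 26
Sum = 50 = 110010
1s count = 3

odd parity (3 ones in 110010)


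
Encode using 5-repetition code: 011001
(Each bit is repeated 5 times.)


Each bit -> 5 copies

000001111111111000000000011111


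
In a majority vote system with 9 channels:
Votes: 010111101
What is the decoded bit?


Ones: 6 out of 9
Threshold: 5

1 (6/9 voted 1)


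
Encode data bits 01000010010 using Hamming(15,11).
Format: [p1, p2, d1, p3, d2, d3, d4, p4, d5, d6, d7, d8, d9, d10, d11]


Parity bits: p1=0, p2=0, p3=0, p4=0

000010000010010


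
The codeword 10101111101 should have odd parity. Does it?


Number of 1s: 8

No, parity error (8 ones)


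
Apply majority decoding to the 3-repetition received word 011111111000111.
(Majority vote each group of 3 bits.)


Groups: 011, 111, 111, 000, 111
Majority votes: 11101

11101


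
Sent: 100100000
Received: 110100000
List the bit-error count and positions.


XOR: 010000000

1 error(s) at position(s): 1


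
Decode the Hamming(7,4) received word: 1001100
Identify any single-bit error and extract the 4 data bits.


Syndrome = 0: no error detected

Data: 0100 (no errors)


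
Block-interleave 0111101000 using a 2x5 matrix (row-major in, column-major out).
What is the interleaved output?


Matrix:
  01111
  01000
Read columns: 0011101010

0011101010


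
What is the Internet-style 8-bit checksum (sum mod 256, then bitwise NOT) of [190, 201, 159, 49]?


Sum = 599 mod 256 = 87
Complement = 168

168


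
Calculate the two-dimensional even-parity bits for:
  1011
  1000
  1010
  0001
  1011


Row parities: 11011
Column parities: 0011

Row P: 11011, Col P: 0011, Corner: 0


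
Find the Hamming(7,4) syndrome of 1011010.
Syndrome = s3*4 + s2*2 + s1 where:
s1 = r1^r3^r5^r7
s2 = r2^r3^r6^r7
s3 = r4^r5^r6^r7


s1=0, s2=0, s3=0

Syndrome = 0 (no error)


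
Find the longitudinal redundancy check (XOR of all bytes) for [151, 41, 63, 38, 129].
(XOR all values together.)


XOR chain: 151 ^ 41 ^ 63 ^ 38 ^ 129 = 38

38


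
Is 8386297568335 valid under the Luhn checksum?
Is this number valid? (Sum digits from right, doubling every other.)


Luhn sum = 71
71 mod 10 = 1

Invalid (Luhn sum mod 10 = 1)


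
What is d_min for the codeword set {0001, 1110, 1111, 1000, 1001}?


Comparing all pairs, minimum distance: 1
Can detect 0 errors, correct 0 errors

1


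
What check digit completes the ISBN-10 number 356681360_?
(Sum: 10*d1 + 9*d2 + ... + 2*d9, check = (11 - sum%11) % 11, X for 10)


Weighted sum: 248
248 mod 11 = 6

Check digit: 5


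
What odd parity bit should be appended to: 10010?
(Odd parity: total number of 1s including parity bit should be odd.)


Number of 1s in data: 2
Parity bit: 1

1


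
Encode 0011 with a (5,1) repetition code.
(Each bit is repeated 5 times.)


Each bit -> 5 copies

00000000001111111111


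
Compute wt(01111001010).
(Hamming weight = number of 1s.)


Counting 1s in 01111001010

6


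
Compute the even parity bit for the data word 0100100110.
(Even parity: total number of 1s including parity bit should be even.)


Number of 1s in data: 4
Parity bit: 0

0


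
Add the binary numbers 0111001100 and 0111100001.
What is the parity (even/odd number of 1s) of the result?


0111001100 = 460
0111100001 = 481
Sum = 941 = 1110101101
1s count = 7

odd parity (7 ones in 1110101101)


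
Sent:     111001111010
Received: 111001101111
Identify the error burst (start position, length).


XOR: 000000010101

Burst at position 7, length 5


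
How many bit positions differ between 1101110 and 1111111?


XOR: 0010001
Count of 1s: 2

2


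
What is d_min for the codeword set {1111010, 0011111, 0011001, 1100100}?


Comparing all pairs, minimum distance: 2
Can detect 1 errors, correct 0 errors

2


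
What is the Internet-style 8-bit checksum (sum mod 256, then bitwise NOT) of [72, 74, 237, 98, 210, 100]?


Sum = 791 mod 256 = 23
Complement = 232

232


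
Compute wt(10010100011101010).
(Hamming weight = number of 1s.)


Counting 1s in 10010100011101010

8


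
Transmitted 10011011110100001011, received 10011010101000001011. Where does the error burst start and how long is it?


XOR: 00000001011100000000

Burst at position 7, length 5


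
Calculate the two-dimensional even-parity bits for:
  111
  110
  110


Row parities: 100
Column parities: 111

Row P: 100, Col P: 111, Corner: 1


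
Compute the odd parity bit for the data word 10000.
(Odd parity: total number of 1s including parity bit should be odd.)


Number of 1s in data: 1
Parity bit: 0

0


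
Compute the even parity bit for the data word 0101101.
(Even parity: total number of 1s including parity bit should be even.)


Number of 1s in data: 4
Parity bit: 0

0


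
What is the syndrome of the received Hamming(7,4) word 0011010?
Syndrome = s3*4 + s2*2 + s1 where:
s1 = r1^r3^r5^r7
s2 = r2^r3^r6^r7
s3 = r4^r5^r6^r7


s1=1, s2=0, s3=0

Syndrome = 1 (error at position 1)


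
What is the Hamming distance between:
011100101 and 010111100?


XOR: 001011001
Count of 1s: 4

4


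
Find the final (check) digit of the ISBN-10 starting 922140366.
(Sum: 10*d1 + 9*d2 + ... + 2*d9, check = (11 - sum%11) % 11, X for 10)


Weighted sum: 197
197 mod 11 = 10

Check digit: 1


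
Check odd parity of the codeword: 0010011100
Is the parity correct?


Number of 1s: 4

No, parity error (4 ones)


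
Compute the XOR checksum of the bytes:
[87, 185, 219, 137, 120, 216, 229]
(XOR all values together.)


XOR chain: 87 ^ 185 ^ 219 ^ 137 ^ 120 ^ 216 ^ 229 = 249

249


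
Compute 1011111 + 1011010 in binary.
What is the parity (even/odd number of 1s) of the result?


1011111 = 95
1011010 = 90
Sum = 185 = 10111001
1s count = 5

odd parity (5 ones in 10111001)


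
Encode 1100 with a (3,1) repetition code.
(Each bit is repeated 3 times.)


Each bit -> 3 copies

111111000000


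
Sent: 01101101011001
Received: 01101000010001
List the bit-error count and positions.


XOR: 00000101001000

3 error(s) at position(s): 5, 7, 10


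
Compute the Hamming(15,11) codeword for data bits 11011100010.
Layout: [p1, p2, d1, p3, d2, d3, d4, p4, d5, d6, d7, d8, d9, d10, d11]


Parity bits: p1=0, p2=0, p3=1, p4=1

001110111100010


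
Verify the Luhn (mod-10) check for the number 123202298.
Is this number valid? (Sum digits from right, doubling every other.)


Luhn sum = 35
35 mod 10 = 5

Invalid (Luhn sum mod 10 = 5)


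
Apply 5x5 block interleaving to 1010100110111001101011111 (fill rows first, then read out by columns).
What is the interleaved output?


Matrix:
  10101
  00110
  11100
  11010
  11111
Read columns: 1011100111111010101110001

1011100111111010101110001


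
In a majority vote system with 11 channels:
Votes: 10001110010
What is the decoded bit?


Ones: 5 out of 11
Threshold: 6

0 (5/11 voted 1)


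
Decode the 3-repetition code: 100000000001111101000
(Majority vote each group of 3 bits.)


Groups: 100, 000, 000, 001, 111, 101, 000
Majority votes: 0000110

0000110


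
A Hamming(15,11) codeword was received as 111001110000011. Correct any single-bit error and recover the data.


Syndrome = 8: error at position 8

Data: 10110000011 (corrected bit 8)


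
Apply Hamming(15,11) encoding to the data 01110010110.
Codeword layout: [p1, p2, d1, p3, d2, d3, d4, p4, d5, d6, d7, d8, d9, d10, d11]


Parity bits: p1=0, p2=0, p3=1, p4=1

000111110010110


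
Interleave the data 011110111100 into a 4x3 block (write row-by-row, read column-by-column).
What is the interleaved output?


Matrix:
  011
  110
  111
  100
Read columns: 011111101010

011111101010


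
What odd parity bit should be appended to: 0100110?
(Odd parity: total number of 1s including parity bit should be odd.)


Number of 1s in data: 3
Parity bit: 0

0


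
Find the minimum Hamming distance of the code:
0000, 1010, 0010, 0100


Comparing all pairs, minimum distance: 1
Can detect 0 errors, correct 0 errors

1


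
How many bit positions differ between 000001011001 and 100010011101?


XOR: 100011000100
Count of 1s: 4

4


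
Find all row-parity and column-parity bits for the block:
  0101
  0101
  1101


Row parities: 001
Column parities: 1101

Row P: 001, Col P: 1101, Corner: 1


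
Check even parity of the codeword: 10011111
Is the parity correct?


Number of 1s: 6

Yes, parity is correct (6 ones)


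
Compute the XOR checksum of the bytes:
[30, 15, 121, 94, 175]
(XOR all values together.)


XOR chain: 30 ^ 15 ^ 121 ^ 94 ^ 175 = 153

153


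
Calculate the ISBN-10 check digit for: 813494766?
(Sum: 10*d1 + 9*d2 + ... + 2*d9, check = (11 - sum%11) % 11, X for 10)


Weighted sum: 273
273 mod 11 = 9

Check digit: 2


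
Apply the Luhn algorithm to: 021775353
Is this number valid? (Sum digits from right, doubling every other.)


Luhn sum = 25
25 mod 10 = 5

Invalid (Luhn sum mod 10 = 5)


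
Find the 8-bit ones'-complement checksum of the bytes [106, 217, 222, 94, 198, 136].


Sum = 973 mod 256 = 205
Complement = 50

50


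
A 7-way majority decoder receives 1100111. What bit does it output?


Ones: 5 out of 7
Threshold: 4

1 (5/7 voted 1)


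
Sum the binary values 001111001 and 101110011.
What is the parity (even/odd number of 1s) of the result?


001111001 = 121
101110011 = 371
Sum = 492 = 111101100
1s count = 6

even parity (6 ones in 111101100)


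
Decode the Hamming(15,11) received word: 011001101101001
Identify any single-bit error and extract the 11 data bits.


Syndrome = 0: no error detected

Data: 10111101001 (no errors)


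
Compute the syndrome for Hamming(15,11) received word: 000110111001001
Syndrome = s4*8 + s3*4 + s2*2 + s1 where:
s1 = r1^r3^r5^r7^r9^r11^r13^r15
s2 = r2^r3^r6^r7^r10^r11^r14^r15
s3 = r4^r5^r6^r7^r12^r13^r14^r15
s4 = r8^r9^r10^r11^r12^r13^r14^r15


s1=0, s2=0, s3=1, s4=0

Syndrome = 4 (error at position 4)


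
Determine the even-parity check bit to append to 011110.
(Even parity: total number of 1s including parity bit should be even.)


Number of 1s in data: 4
Parity bit: 0

0


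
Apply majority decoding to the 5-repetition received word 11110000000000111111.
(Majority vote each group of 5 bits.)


Groups: 11110, 00000, 00001, 11111
Majority votes: 1001

1001


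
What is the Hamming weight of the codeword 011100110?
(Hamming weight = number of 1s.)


Counting 1s in 011100110

5


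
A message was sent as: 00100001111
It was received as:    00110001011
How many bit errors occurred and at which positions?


XOR: 00010000100

2 error(s) at position(s): 3, 8


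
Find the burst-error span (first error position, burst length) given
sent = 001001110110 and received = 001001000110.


XOR: 000000110000

Burst at position 6, length 2


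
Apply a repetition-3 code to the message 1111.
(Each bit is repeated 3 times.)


Each bit -> 3 copies

111111111111


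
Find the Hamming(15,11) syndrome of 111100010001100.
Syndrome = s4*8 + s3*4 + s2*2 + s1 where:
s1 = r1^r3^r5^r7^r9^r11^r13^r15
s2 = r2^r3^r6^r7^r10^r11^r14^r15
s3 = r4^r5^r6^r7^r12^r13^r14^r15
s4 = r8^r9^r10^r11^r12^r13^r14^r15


s1=1, s2=0, s3=1, s4=1

Syndrome = 13 (error at position 13)


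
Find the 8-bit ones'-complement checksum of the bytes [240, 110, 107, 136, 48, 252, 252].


Sum = 1145 mod 256 = 121
Complement = 134

134


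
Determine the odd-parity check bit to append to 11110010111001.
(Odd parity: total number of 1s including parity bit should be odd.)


Number of 1s in data: 9
Parity bit: 0

0


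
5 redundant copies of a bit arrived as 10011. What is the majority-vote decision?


Ones: 3 out of 5
Threshold: 3

1 (3/5 voted 1)


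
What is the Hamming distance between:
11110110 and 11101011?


XOR: 00011101
Count of 1s: 4

4


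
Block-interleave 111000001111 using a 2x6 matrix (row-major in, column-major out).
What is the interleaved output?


Matrix:
  111000
  001111
Read columns: 101011010101

101011010101


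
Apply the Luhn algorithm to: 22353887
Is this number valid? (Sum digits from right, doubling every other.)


Luhn sum = 45
45 mod 10 = 5

Invalid (Luhn sum mod 10 = 5)


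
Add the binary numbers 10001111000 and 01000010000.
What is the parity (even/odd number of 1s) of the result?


10001111000 = 1144
01000010000 = 528
Sum = 1672 = 11010001000
1s count = 4

even parity (4 ones in 11010001000)


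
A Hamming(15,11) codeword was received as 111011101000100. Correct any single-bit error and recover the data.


Syndrome = 0: no error detected

Data: 11111000100 (no errors)


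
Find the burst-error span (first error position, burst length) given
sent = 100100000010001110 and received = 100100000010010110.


XOR: 000000000000011000

Burst at position 13, length 2


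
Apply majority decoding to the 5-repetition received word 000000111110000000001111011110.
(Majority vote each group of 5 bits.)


Groups: 00000, 01111, 10000, 00000, 11110, 11110
Majority votes: 010011

010011


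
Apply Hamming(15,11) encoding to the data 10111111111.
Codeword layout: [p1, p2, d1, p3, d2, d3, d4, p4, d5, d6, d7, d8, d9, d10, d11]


Parity bits: p1=0, p2=1, p3=0, p4=1

011001111111111


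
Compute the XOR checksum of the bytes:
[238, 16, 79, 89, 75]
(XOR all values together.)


XOR chain: 238 ^ 16 ^ 79 ^ 89 ^ 75 = 163

163


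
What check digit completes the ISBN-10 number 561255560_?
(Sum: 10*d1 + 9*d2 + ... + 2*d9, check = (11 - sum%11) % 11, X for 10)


Weighted sum: 219
219 mod 11 = 10

Check digit: 1


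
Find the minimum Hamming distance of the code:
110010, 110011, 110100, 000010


Comparing all pairs, minimum distance: 1
Can detect 0 errors, correct 0 errors

1


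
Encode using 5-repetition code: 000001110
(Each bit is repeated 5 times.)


Each bit -> 5 copies

000000000000000000000000011111111111111100000


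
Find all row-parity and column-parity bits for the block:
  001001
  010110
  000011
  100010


Row parities: 0100
Column parities: 111110

Row P: 0100, Col P: 111110, Corner: 1


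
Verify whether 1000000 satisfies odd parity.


Number of 1s: 1

Yes, parity is correct (1 ones)


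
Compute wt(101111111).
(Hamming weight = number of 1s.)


Counting 1s in 101111111

8


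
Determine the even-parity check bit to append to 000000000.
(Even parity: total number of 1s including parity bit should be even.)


Number of 1s in data: 0
Parity bit: 0

0


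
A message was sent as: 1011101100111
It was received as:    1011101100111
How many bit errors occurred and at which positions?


XOR: 0000000000000

0 errors (received matches sent)


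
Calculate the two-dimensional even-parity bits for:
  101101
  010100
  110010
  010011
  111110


Row parities: 00111
Column parities: 100110

Row P: 00111, Col P: 100110, Corner: 1


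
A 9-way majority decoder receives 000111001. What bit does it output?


Ones: 4 out of 9
Threshold: 5

0 (4/9 voted 1)


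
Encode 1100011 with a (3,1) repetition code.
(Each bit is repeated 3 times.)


Each bit -> 3 copies

111111000000000111111


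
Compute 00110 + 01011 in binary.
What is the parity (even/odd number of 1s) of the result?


00110 = 6
01011 = 11
Sum = 17 = 10001
1s count = 2

even parity (2 ones in 10001)


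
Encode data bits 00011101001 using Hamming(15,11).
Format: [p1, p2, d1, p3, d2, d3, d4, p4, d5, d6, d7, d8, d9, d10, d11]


Parity bits: p1=1, p2=1, p3=1, p4=0

110100101101001


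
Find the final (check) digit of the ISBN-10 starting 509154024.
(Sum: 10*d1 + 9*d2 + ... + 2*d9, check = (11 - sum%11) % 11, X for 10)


Weighted sum: 193
193 mod 11 = 6

Check digit: 5


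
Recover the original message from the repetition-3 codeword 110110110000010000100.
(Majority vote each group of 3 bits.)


Groups: 110, 110, 110, 000, 010, 000, 100
Majority votes: 1110000

1110000


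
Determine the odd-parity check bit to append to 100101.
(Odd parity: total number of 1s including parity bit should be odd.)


Number of 1s in data: 3
Parity bit: 0

0


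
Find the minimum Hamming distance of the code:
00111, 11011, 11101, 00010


Comparing all pairs, minimum distance: 2
Can detect 1 errors, correct 0 errors

2


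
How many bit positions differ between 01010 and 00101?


XOR: 01111
Count of 1s: 4

4


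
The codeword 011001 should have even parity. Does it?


Number of 1s: 3

No, parity error (3 ones)


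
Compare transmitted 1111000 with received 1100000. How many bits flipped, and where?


XOR: 0011000

2 error(s) at position(s): 2, 3


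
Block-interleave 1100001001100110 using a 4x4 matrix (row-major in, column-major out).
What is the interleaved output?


Matrix:
  1100
  0010
  0110
  0110
Read columns: 1000101101110000

1000101101110000


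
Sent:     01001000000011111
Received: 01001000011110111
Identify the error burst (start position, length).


XOR: 00000000011101000

Burst at position 9, length 5


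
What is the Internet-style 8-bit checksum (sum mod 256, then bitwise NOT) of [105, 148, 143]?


Sum = 396 mod 256 = 140
Complement = 115

115


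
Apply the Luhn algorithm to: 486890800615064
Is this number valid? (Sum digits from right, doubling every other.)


Luhn sum = 53
53 mod 10 = 3

Invalid (Luhn sum mod 10 = 3)


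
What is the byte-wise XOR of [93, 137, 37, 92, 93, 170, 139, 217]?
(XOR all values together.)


XOR chain: 93 ^ 137 ^ 37 ^ 92 ^ 93 ^ 170 ^ 139 ^ 217 = 8

8


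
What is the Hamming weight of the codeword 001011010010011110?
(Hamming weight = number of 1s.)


Counting 1s in 001011010010011110

9


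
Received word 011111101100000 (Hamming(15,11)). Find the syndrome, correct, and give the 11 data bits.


Syndrome = 2: error at position 2

Data: 11111100000 (corrected bit 2)


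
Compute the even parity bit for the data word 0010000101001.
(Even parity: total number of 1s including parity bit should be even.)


Number of 1s in data: 4
Parity bit: 0

0


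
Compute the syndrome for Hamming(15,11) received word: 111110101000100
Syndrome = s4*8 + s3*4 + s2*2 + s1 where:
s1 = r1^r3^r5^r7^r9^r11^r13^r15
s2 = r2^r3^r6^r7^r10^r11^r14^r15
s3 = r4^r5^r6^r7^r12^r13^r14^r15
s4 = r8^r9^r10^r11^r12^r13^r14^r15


s1=0, s2=1, s3=0, s4=0

Syndrome = 2 (error at position 2)


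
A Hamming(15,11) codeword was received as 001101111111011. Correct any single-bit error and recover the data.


Syndrome = 11: error at position 11

Data: 10111101011 (corrected bit 11)


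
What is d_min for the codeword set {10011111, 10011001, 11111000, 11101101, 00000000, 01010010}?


Comparing all pairs, minimum distance: 2
Can detect 1 errors, correct 0 errors

2


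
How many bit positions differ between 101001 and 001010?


XOR: 100011
Count of 1s: 3

3


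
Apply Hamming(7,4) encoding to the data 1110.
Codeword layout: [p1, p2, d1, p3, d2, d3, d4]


Parity bits: p1=0, p2=0, p3=0

0010110


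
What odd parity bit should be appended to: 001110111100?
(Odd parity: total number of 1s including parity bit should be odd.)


Number of 1s in data: 7
Parity bit: 0

0


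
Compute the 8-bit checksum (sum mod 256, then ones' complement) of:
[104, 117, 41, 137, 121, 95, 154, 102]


Sum = 871 mod 256 = 103
Complement = 152

152


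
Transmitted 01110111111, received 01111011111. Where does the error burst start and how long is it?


XOR: 00001100000

Burst at position 4, length 2
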